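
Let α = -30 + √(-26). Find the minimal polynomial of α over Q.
m_α(x) = x^2 + 60x + 926

From α + 30 = √(-26), squaring gives (α + 30)^2 = -26, i.e. α^2 + 60α + 900 = -26, so α^2 + 60α + 926 = 0. The discriminant of x^2 + 60x + 926 is (60)^2 - 4·(926) = 3600 - 3704 = -104, and 4·(-26) is not a perfect square in Q since -26 is squarefree and ≠ 1. Hence x^2 + 60x + 926 is irreducible over Q and is the minimal polynomial of α.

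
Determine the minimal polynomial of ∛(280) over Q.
m_α(x) = x^3 - 280

α satisfies α^3 = 280, so x^3 - 280 annihilates α. By the rational root test, a rational root p/q (in lowest terms) of x^3 - 280 would satisfy p^3 = 280 q^3, forcing q = 1 and p^3 = 280; but 280 is not a perfect cube, contradiction. A monic cubic over Q with no rational root is irreducible (any nontrivial factorization would include a linear factor). Hence x^3 - 280 is the minimal polynomial of α, and in particular [Q(α):Q] = 3.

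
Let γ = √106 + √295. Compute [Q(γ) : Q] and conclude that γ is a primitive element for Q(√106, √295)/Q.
[Q(γ) : Q] = 4 (equivalently, Q(γ) = Q(√106, √295))

Obviously Q(γ) ⊆ Q(√106, √295), and [Q(√106, √295):Q] = 4 (since 106, 295 are distinct squarefree integers > 1 with 31270 not a perfect square). To show equality we compute the minimal polynomial of γ. From γ = √106 + √295: γ^2 = 106 + 2√(31270) + 295 = 401 + 2√(31270), so γ^2 - 401 = 2√(31270); squaring, (γ^2 - 401)^2 = 4·31270, i.e. γ^4 - 802γ^2 + 160801 - 125080 = 0, i.e. γ^4 - 802γ^2 + 35721 = 0. So γ is a root of x^4 - 802x^2 + 35721. This polynomial is irreducible over Q: it has no rational root (each ±√106 ± √295 is irrational), and any factorization into two quadratics over Q would force √(31270) ∈ Q (pairing opposite roots) or √106, √295 ∈ Q (other pairings), all impossible. Hence [Q(γ):Q] = 4 = [Q(√106, √295):Q], so Q(γ) = Q(√106, √295).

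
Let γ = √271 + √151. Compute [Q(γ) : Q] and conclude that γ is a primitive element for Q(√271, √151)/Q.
[Q(γ) : Q] = 4 (equivalently, Q(γ) = Q(√271, √151))

Obviously Q(γ) ⊆ Q(√271, √151), and [Q(√271, √151):Q] = 4 (since 271, 151 are distinct squarefree integers > 1 with 40921 not a perfect square). To show equality we compute the minimal polynomial of γ. From γ = √271 + √151: γ^2 = 271 + 2√(40921) + 151 = 422 + 2√(40921), so γ^2 - 422 = 2√(40921); squaring, (γ^2 - 422)^2 = 4·40921, i.e. γ^4 - 844γ^2 + 178084 - 163684 = 0, i.e. γ^4 - 844γ^2 + 14400 = 0. So γ is a root of x^4 - 844x^2 + 14400. This polynomial is irreducible over Q: it has no rational root (each ±√271 ± √151 is irrational), and any factorization into two quadratics over Q would force √(40921) ∈ Q (pairing opposite roots) or √271, √151 ∈ Q (other pairings), all impossible. Hence [Q(γ):Q] = 4 = [Q(√271, √151):Q], so Q(γ) = Q(√271, √151).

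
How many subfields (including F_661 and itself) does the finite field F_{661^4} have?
F_{661^4} has 3 subfields

The subfields of F_{p^n} are exactly the fields F_{p^d} for d | n (each is the fixed field of the unique index-d subgroup of Gal(F_{p^n}/F_p) ≅ Z/nZ). The divisors of n = 4 are {1, 2, 4}, giving 3 subfields: F_{661^1}, F_{661^2}, F_{661^4}.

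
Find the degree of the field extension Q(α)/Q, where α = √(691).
[Q(α):Q] = 2

[Q(α):Q] equals the degree of the minimal polynomial of α. Here α^2 = 691 and x^2 - 691 is irreducible (d = 691 is squarefree, ≠ 1, hence not a square), so deg(m_α) = 2. Thus [Q(α):Q] = 2.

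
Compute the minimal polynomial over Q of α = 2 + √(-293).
m_α(x) = x^2 - 4x + 297

From α - 2 = √(-293), squaring gives (α - 2)^2 = -293, i.e. α^2 - 4α + 4 = -293, so α^2 - 4α + 297 = 0. The discriminant of x^2 - 4x + 297 is (-4)^2 - 4·(297) = 16 - 1188 = -1172, and 4·(-293) is not a perfect square in Q since -293 is squarefree and ≠ 1. Hence x^2 - 4x + 297 is irreducible over Q and is the minimal polynomial of α.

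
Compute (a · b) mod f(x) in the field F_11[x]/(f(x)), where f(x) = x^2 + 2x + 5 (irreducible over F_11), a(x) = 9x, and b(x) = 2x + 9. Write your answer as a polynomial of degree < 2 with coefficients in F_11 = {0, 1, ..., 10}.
a · b ≡ x + 9 (mod f(x))

Multiply in F_11[x]: a(x)·b(x) = (9x)·(2x + 9) = 7x^2 + 4x. This has degree ≥ 2, so divide by f(x) over F_11: 7x^2 + 4x = (7)·(x^2 + 2x + 5) + (x + 9). Hence a·b ≡ x + 9 (mod f). (F_11[x]/(f) is a field with 11^2 = 121 elements since f is irreducible of degree 2.)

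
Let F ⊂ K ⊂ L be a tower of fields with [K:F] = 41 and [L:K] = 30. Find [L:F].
[L:F] = 1230

The tower law says that for any tower of field extensions F ⊂ K ⊂ L with finite degrees, [L:F] = [L:K] · [K:F]. Here this gives [L:F] = 30 · 41 = 1230.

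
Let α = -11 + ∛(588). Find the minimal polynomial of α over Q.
m_α(x) = x^3 + 33x^2 + 363x + 743

Set β = α + 11 = ∛(588), so β^3 = 588. Then (α + 11)^3 - 588 = 0, i.e. α is a root of g(x) = (x + 11)^3 - 588 = x^3 + 33x^2 + 363x + 743. Since g(x) = h(x + 11) where h(x) = x^3 - 588, and h is irreducible over Q (because 588 is not a perfect cube, so h has no rational root, and a monic cubic with no rational root is irreducible), g is also irreducible (irreducibility is preserved under the substitution x → x + 11). Hence m_α(x) = x^3 + 33x^2 + 363x + 743.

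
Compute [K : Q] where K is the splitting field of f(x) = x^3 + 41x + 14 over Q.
[K : Q] = 6

By the rational root test, any rational root of the monic integer polynomial f(x) = x^3 + 41x + 14 must be an integer dividing the constant term 14, i.e. one of ±{1, 2, 7, 14}. Evaluating: f(1) = 56, f(-1) = -28, f(2) = 104, f(-2) = -76, f(7) = 644, f(-7) = -616, f(14) = 3332, f(-14) = -3304; none is 0, so f has no rational root and is therefore irreducible over Q (a cubic with no linear factor over a field is irreducible). For an irreducible cubic, the Galois group is A_3 or S_3 according as the discriminant disc(f) = -4a^3 - 27b^2 = -4·(41)^3 - 27·(14)^2 = -280976 is or is not a square in Q. Here disc(f) = -280976 is not a perfect square in Q, so the Galois group of f over Q is not contained in A_3 and must be all of S_3. The splitting field has degree |S_3| = 6 over Q, so [K : Q] = 6.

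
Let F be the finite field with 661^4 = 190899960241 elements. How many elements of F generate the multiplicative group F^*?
There are φ(190899960240) = 46138752000 primitive elements

F_q^* is cyclic of order q - 1 = 190899960240. A cyclic group of order m has exactly φ(m) generators. Here m = 190899960240 = 2^4 · 3 · 5 · 11 · 331 · 218461, so the number of primitive elements is φ(190899960240) = 46138752000.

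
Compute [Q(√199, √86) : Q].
[Q(√199, √86) : Q] = 4

[Q(√199):Q] = 2 (min poly x^2 - 199, irreducible since 199 is squarefree > 1). For the top step, suppose √86 ∈ Q(√199), say √86 = c + d√199 with c, d ∈ Q. Squaring: 86 = c^2 + 199d^2 + 2cd√199. Since √199 ∉ Q this forces 2cd = 0. If d = 0 then √86 = c ∈ Q, contradicting 86 squarefree > 1. If c = 0 then 86 = 199d^2, so 199·86 = (199d)^2 is a perfect square in Q — but 199·86 = 17114 is not a perfect square (since 199 and 86 are distinct squarefree integers). Contradiction. Hence √86 ∉ Q(√199), so x^2 - 86 stays irreducible over Q(√199) and [Q(√199, √86) : Q(√199)] = 2. By the tower law, [Q(√199, √86) : Q] = 2 · 2 = 4.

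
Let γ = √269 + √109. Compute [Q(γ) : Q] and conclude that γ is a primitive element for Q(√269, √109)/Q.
[Q(γ) : Q] = 4 (equivalently, Q(γ) = Q(√269, √109))

Obviously Q(γ) ⊆ Q(√269, √109), and [Q(√269, √109):Q] = 4 (since 269, 109 are distinct squarefree integers > 1 with 29321 not a perfect square). To show equality we compute the minimal polynomial of γ. From γ = √269 + √109: γ^2 = 269 + 2√(29321) + 109 = 378 + 2√(29321), so γ^2 - 378 = 2√(29321); squaring, (γ^2 - 378)^2 = 4·29321, i.e. γ^4 - 756γ^2 + 142884 - 117284 = 0, i.e. γ^4 - 756γ^2 + 25600 = 0. So γ is a root of x^4 - 756x^2 + 25600. This polynomial is irreducible over Q: it has no rational root (each ±√269 ± √109 is irrational), and any factorization into two quadratics over Q would force √(29321) ∈ Q (pairing opposite roots) or √269, √109 ∈ Q (other pairings), all impossible. Hence [Q(γ):Q] = 4 = [Q(√269, √109):Q], so Q(γ) = Q(√269, √109).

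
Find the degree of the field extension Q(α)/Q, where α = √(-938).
[Q(α):Q] = 2

[Q(α):Q] equals the degree of the minimal polynomial of α. Here α^2 = -938 and x^2 + 938 is irreducible (d = -938 is squarefree, ≠ 1, hence not a square), so deg(m_α) = 2. Thus [Q(α):Q] = 2.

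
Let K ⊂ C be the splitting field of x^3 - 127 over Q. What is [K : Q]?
[K : Q] = 6

The roots of x^3 - 127 are ∛127, ω∛127, ω^2∛127 where ω = e^(2πi/3) is a primitive cube root of unity, so K = Q(∛127, ω). Now [Q(∛127):Q] = 3 (since 127 is not a perfect cube, x^3 - 127 is irreducible) and [Q(ω):Q] = 2. Both 2 and 3 divide [K:Q], and [K:Q] ≤ 3·2 = 6, so [K:Q] = 6. (Equivalently: Q(∛127) ⊂ R but ω ∉ R, so [K : Q(∛127)] = 2.)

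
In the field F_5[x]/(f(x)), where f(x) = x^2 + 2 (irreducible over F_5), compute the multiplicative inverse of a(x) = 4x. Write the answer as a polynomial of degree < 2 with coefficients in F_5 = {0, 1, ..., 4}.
a(x)^(-1) ≡ 3x (mod f(x))

Since f is irreducible over F_5, F_5[x]/(f) is a field and a(x) ≠ 0 has an inverse. Apply the extended Euclidean algorithm to f(x) and a(x) in F_5[x]: f(x) = (4x)·a(x) + (2). The last nonzero remainder is the constant 2 = gcd(f, a) in F_5. Back-substituting through the division chain expresses 2 = s(x)·a(x) + t(x)·f(x) with s(x) ≡ x (mod f), so (x)·a(x) ≡ 2 (mod f). Multiplying by 2^(-1) ≡ 3 in F_5 gives a(x)^(-1) ≡ 3·(x) ≡ 3x (mod f). Check: (4x)·(3x) = 2x^2 ≡ 1 (mod x^2 + 2).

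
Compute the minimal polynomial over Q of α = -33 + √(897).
m_α(x) = x^2 + 66x + 192

From α + 33 = √(897), squaring gives (α + 33)^2 = 897, i.e. α^2 + 66α + 1089 = 897, so α^2 + 66α + 192 = 0. The discriminant of x^2 + 66x + 192 is (66)^2 - 4·(192) = 4356 - 768 = 3588, and 4·(897) is not a perfect square in Q since 897 is squarefree and ≠ 1. Hence x^2 + 66x + 192 is irreducible over Q and is the minimal polynomial of α.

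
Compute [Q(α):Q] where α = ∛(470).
[Q(α):Q] = 3

The minimal polynomial of α is x^3 - 470, irreducible over Q since 470 is not a perfect cube (so x^3 - 470 has no rational root). Hence [Q(α):Q] = deg(m_α) = 3.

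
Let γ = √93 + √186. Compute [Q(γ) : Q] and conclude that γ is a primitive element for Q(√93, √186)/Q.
[Q(γ) : Q] = 4 (equivalently, Q(γ) = Q(√93, √186))

Obviously Q(γ) ⊆ Q(√93, √186), and [Q(√93, √186):Q] = 4 (since 93, 186 are distinct squarefree integers > 1 with 17298 not a perfect square). To show equality we compute the minimal polynomial of γ. From γ = √93 + √186: γ^2 = 93 + 2√(17298) + 186 = 279 + 2√(17298), so γ^2 - 279 = 2√(17298); squaring, (γ^2 - 279)^2 = 4·17298, i.e. γ^4 - 558γ^2 + 77841 - 69192 = 0, i.e. γ^4 - 558γ^2 + 8649 = 0. So γ is a root of x^4 - 558x^2 + 8649. This polynomial is irreducible over Q: it has no rational root (each ±√93 ± √186 is irrational), and any factorization into two quadratics over Q would force √(17298) ∈ Q (pairing opposite roots) or √93, √186 ∈ Q (other pairings), all impossible. Hence [Q(γ):Q] = 4 = [Q(√93, √186):Q], so Q(γ) = Q(√93, √186).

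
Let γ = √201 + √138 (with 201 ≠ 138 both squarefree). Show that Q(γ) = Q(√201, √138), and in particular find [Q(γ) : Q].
[Q(γ) : Q] = 4 (equivalently, Q(γ) = Q(√201, √138))

Obviously Q(γ) ⊆ Q(√201, √138), and [Q(√201, √138):Q] = 4 (since 201, 138 are distinct squarefree integers > 1 with 27738 not a perfect square). To show equality we compute the minimal polynomial of γ. From γ = √201 + √138: γ^2 = 201 + 2√(27738) + 138 = 339 + 2√(27738), so γ^2 - 339 = 2√(27738); squaring, (γ^2 - 339)^2 = 4·27738, i.e. γ^4 - 678γ^2 + 114921 - 110952 = 0, i.e. γ^4 - 678γ^2 + 3969 = 0. So γ is a root of x^4 - 678x^2 + 3969. This polynomial is irreducible over Q: it has no rational root (each ±√201 ± √138 is irrational), and any factorization into two quadratics over Q would force √(27738) ∈ Q (pairing opposite roots) or √201, √138 ∈ Q (other pairings), all impossible. Hence [Q(γ):Q] = 4 = [Q(√201, √138):Q], so Q(γ) = Q(√201, √138).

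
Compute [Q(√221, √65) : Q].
[Q(√221, √65) : Q] = 4

[Q(√221):Q] = 2 (min poly x^2 - 221, irreducible since 221 is squarefree > 1). For the top step, suppose √65 ∈ Q(√221), say √65 = c + d√221 with c, d ∈ Q. Squaring: 65 = c^2 + 221d^2 + 2cd√221. Since √221 ∉ Q this forces 2cd = 0. If d = 0 then √65 = c ∈ Q, contradicting 65 squarefree > 1. If c = 0 then 65 = 221d^2, so 221·65 = (221d)^2 is a perfect square in Q — but 221·65 = 14365 is not a perfect square (since 221 and 65 are distinct squarefree integers). Contradiction. Hence √65 ∉ Q(√221), so x^2 - 65 stays irreducible over Q(√221) and [Q(√221, √65) : Q(√221)] = 2. By the tower law, [Q(√221, √65) : Q] = 2 · 2 = 4.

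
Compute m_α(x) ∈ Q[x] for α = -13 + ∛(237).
m_α(x) = x^3 + 39x^2 + 507x + 1960

Set β = α + 13 = ∛(237), so β^3 = 237. Then (α + 13)^3 - 237 = 0, i.e. α is a root of g(x) = (x + 13)^3 - 237 = x^3 + 39x^2 + 507x + 1960. Since g(x) = h(x + 13) where h(x) = x^3 - 237, and h is irreducible over Q (because 237 is not a perfect cube, so h has no rational root, and a monic cubic with no rational root is irreducible), g is also irreducible (irreducibility is preserved under the substitution x → x + 13). Hence m_α(x) = x^3 + 39x^2 + 507x + 1960.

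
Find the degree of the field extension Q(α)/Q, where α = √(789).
[Q(α):Q] = 2

[Q(α):Q] equals the degree of the minimal polynomial of α. Here α^2 = 789 and x^2 - 789 is irreducible (d = 789 is squarefree, ≠ 1, hence not a square), so deg(m_α) = 2. Thus [Q(α):Q] = 2.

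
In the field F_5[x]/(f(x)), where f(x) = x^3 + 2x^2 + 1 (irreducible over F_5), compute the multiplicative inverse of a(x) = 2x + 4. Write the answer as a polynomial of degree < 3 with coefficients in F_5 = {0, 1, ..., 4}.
a(x)^(-1) ≡ 2x^2 (mod f(x))

Since f is irreducible over F_5, F_5[x]/(f) is a field and a(x) ≠ 0 has an inverse. Apply the extended Euclidean algorithm to f(x) and a(x) in F_5[x]: f(x) = (3x^2)·a(x) + (1). The last nonzero remainder is the constant 1 = gcd(f, a) in F_5. Back-substituting through the division chain expresses 1 = s(x)·a(x) + t(x)·f(x) with s(x) ≡ 2x^2 (mod f), so a(x)^(-1) ≡ s(x) = 2x^2 (mod f). Check: (2x + 4)·(2x^2) = 4x^3 + 3x^2 ≡ 1 (mod x^3 + 2x^2 + 1).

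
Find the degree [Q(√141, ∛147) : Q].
[Q(√141, ∛147) : Q] = 6

Let L = Q(√141, ∛147). Since Q(√141) ⊂ L and [Q(√141):Q] = 2, the tower law gives 2 | [L:Q]. Likewise Q(∛147) ⊂ L with [Q(∛147):Q] = 3 (because 147 is not a perfect cube), so 3 | [L:Q]. As gcd(2,3) = 1, [L:Q] is divisible by 6. Conversely L is generated over Q by √141 and ∛147, so [L:Q] ≤ 2·3 = 6. Therefore [Q(√141, ∛147) : Q] = 6.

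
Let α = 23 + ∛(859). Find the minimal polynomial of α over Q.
m_α(x) = x^3 - 69x^2 + 1587x - 13026

Set β = α - 23 = ∛(859), so β^3 = 859. Then (α - 23)^3 - 859 = 0, i.e. α is a root of g(x) = (x - 23)^3 - 859 = x^3 - 69x^2 + 1587x - 13026. Since g(x) = h(x - 23) where h(x) = x^3 - 859, and h is irreducible over Q (because 859 is not a perfect cube, so h has no rational root, and a monic cubic with no rational root is irreducible), g is also irreducible (irreducibility is preserved under the substitution x → x - 23). Hence m_α(x) = x^3 - 69x^2 + 1587x - 13026.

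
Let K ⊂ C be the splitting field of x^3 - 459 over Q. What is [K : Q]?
[K : Q] = 6

The roots of x^3 - 459 are ∛459, ω∛459, ω^2∛459 where ω = e^(2πi/3) is a primitive cube root of unity, so K = Q(∛459, ω). Now [Q(∛459):Q] = 3 (since 459 is not a perfect cube, x^3 - 459 is irreducible) and [Q(ω):Q] = 2. Both 2 and 3 divide [K:Q], and [K:Q] ≤ 3·2 = 6, so [K:Q] = 6. (Equivalently: Q(∛459) ⊂ R but ω ∉ R, so [K : Q(∛459)] = 2.)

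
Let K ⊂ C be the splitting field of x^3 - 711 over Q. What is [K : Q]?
[K : Q] = 6

The roots of x^3 - 711 are ∛711, ω∛711, ω^2∛711 where ω = e^(2πi/3) is a primitive cube root of unity, so K = Q(∛711, ω). Now [Q(∛711):Q] = 3 (since 711 is not a perfect cube, x^3 - 711 is irreducible) and [Q(ω):Q] = 2. Both 2 and 3 divide [K:Q], and [K:Q] ≤ 3·2 = 6, so [K:Q] = 6. (Equivalently: Q(∛711) ⊂ R but ω ∉ R, so [K : Q(∛711)] = 2.)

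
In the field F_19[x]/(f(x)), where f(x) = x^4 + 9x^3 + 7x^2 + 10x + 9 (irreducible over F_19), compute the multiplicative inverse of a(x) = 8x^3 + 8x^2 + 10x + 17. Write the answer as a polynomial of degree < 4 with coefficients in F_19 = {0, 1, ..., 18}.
a(x)^(-1) ≡ 13x^3 + 2x^2 + 4x + 7 (mod f(x))

Since f is irreducible over F_19, F_19[x]/(f) is a field and a(x) ≠ 0 has an inverse. Apply the extended Euclidean algorithm to f(x) and a(x) in F_19[x]: f(x) = (12x + 1)·a(x) + (12x^2 + 5x + 11);  a(x) = (7x + 12)·(12x^2 + 5x + 11) + (6x + 18);  (12x^2 + 5x + 11) = (2x + 17)·(6x + 18) + (9). The last nonzero remainder is the constant 9 = gcd(f, a) in F_19. Back-substituting through the division chain expresses 9 = s(x)·a(x) + t(x)·f(x) with s(x) ≡ 3x^3 + 18x^2 + 17x + 6 (mod f), so (3x^3 + 18x^2 + 17x + 6)·a(x) ≡ 9 (mod f). Multiplying by 9^(-1) ≡ 17 in F_19 gives a(x)^(-1) ≡ 17·(3x^3 + 18x^2 + 17x + 6) ≡ 13x^3 + 2x^2 + 4x + 7 (mod f). Check: (8x^3 + 8x^2 + 10x + 17)·(13x^3 + 2x^2 + 4x + 7) = 9x^6 + 6x^5 + 7x^4 + 6x^3 + 16x^2 + 5x + 5 ≡ 1 (mod x^4 + 9x^3 + 7x^2 + 10x + 9).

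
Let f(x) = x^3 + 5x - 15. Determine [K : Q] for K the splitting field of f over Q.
[K : Q] = 6

By the rational root test, any rational root of the monic integer polynomial f(x) = x^3 + 5x - 15 must be an integer dividing the constant term -15, i.e. one of ±{1, 3, 5, 15}. Evaluating: f(1) = -9, f(-1) = -21, f(3) = 27, f(-3) = -57, f(5) = 135, f(-5) = -165, f(15) = 3435, f(-15) = -3465; none is 0, so f has no rational root and is therefore irreducible over Q (a cubic with no linear factor over a field is irreducible). For an irreducible cubic, the Galois group is A_3 or S_3 according as the discriminant disc(f) = -4a^3 - 27b^2 = -4·(5)^3 - 27·(-15)^2 = -6575 is or is not a square in Q. Here disc(f) = -6575 is not a perfect square in Q, so the Galois group of f over Q is not contained in A_3 and must be all of S_3. The splitting field has degree |S_3| = 6 over Q, so [K : Q] = 6.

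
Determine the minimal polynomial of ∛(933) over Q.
m_α(x) = x^3 - 933

α satisfies α^3 = 933, so x^3 - 933 annihilates α. By the rational root test, a rational root p/q (in lowest terms) of x^3 - 933 would satisfy p^3 = 933 q^3, forcing q = 1 and p^3 = 933; but 933 is not a perfect cube, contradiction. A monic cubic over Q with no rational root is irreducible (any nontrivial factorization would include a linear factor). Hence x^3 - 933 is the minimal polynomial of α, and in particular [Q(α):Q] = 3.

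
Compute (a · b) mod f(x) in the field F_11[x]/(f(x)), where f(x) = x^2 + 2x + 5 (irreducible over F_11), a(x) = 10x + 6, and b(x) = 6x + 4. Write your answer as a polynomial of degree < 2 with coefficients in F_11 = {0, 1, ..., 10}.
a · b ≡ 10 (mod f(x))

Multiply in F_11[x]: a(x)·b(x) = (10x + 6)·(6x + 4) = 5x^2 + 10x + 2. This has degree ≥ 2, so divide by f(x) over F_11: 5x^2 + 10x + 2 = (5)·(x^2 + 2x + 5) + (10). Hence a·b ≡ 10 (mod f). (F_11[x]/(f) is a field with 11^2 = 121 elements since f is irreducible of degree 2.)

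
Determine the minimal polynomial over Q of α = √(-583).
m_α(x) = x^2 + 583

α satisfies α^2 + 583 = 0, so x^2 + 583 annihilates α. Since d = -583 is squarefree and ≠ 1, it is not a perfect square in Q, so x^2 + 583 has no rational root and is therefore irreducible over Q (a degree-2 polynomial over a field is irreducible iff it has no root). Hence m_α(x) = x^2 + 583.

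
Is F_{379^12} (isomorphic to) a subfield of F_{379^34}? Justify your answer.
No: F_{379^12} is not a subfield of F_{379^34}

F_{p^m} embeds in F_{p^n} iff m | n. Here 12 ∤ 34 (since 34 = 2·12 + 10 with remainder 10 ≠ 0), so F_{379^12} is not a subfield of F_{379^34}. Equivalently: if it were, the tower law would give 12 = [F_{379^12}:F_379] dividing [F_{379^34}:F_379] = 34, contradiction.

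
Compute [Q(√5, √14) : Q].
[Q(√5, √14) : Q] = 4

[Q(√5):Q] = 2 (min poly x^2 - 5, irreducible since 5 is squarefree > 1). For the top step, suppose √14 ∈ Q(√5), say √14 = c + d√5 with c, d ∈ Q. Squaring: 14 = c^2 + 5d^2 + 2cd√5. Since √5 ∉ Q this forces 2cd = 0. If d = 0 then √14 = c ∈ Q, contradicting 14 squarefree > 1. If c = 0 then 14 = 5d^2, so 5·14 = (5d)^2 is a perfect square in Q — but 5·14 = 70 is not a perfect square (since 5 and 14 are distinct squarefree integers). Contradiction. Hence √14 ∉ Q(√5), so x^2 - 14 stays irreducible over Q(√5) and [Q(√5, √14) : Q(√5)] = 2. By the tower law, [Q(√5, √14) : Q] = 2 · 2 = 4.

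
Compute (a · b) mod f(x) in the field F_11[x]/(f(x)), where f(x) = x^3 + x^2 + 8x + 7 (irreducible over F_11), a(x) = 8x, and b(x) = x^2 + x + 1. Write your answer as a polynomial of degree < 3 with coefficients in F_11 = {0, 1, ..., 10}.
a · b ≡ 10x + 10 (mod f(x))

Multiply in F_11[x]: a(x)·b(x) = (8x)·(x^2 + x + 1) = 8x^3 + 8x^2 + 8x. This has degree ≥ 3, so divide by f(x) over F_11: 8x^3 + 8x^2 + 8x = (8)·(x^3 + x^2 + 8x + 7) + (10x + 10). Hence a·b ≡ 10x + 10 (mod f). (F_11[x]/(f) is a field with 11^3 = 1331 elements since f is irreducible of degree 3.)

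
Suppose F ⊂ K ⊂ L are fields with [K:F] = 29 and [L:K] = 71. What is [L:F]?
[L:F] = 2059

The tower law says that for any tower of field extensions F ⊂ K ⊂ L with finite degrees, [L:F] = [L:K] · [K:F]. Here this gives [L:F] = 71 · 29 = 2059.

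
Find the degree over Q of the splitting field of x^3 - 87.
[K : Q] = 6

The roots of x^3 - 87 are ∛87, ω∛87, ω^2∛87 where ω = e^(2πi/3) is a primitive cube root of unity, so K = Q(∛87, ω). Now [Q(∛87):Q] = 3 (since 87 is not a perfect cube, x^3 - 87 is irreducible) and [Q(ω):Q] = 2. Both 2 and 3 divide [K:Q], and [K:Q] ≤ 3·2 = 6, so [K:Q] = 6. (Equivalently: Q(∛87) ⊂ R but ω ∉ R, so [K : Q(∛87)] = 2.)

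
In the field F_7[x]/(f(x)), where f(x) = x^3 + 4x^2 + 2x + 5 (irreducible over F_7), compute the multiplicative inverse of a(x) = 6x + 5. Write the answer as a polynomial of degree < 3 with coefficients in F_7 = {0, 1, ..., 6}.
a(x)^(-1) ≡ 4x^2 + x + 6 (mod f(x))

Since f is irreducible over F_7, F_7[x]/(f) is a field and a(x) ≠ 0 has an inverse. Apply the extended Euclidean algorithm to f(x) and a(x) in F_7[x]: f(x) = (6x^2 + 5x + 2)·a(x) + (2). The last nonzero remainder is the constant 2 = gcd(f, a) in F_7. Back-substituting through the division chain expresses 2 = s(x)·a(x) + t(x)·f(x) with s(x) ≡ x^2 + 2x + 5 (mod f), so (x^2 + 2x + 5)·a(x) ≡ 2 (mod f). Multiplying by 2^(-1) ≡ 4 in F_7 gives a(x)^(-1) ≡ 4·(x^2 + 2x + 5) ≡ 4x^2 + x + 6 (mod f). Check: (6x + 5)·(4x^2 + x + 6) = 3x^3 + 5x^2 + 6x + 2 ≡ 1 (mod x^3 + 4x^2 + 2x + 5).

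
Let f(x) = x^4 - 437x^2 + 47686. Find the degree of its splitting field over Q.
[K : Q] = 4

Solving the quadratic in x^2: x^2 = (437 ± √(437^2 - 4·47686))/2 = (437 ± √225)/2 = (437 ± 15)/2, giving x^2 = 226 or x^2 = 211. So f(x) = (x^2 - 226)(x^2 - 211) and the roots of f are ±√226, ±√211. Hence the splitting field is K = Q(√226, √211). Since 226 and 211 are distinct squarefree integers > 1, their product 47686 is not a perfect square, so √211 ∉ Q(√226). By the tower law [K:Q] = [Q(√226,√211):Q(√226)] · [Q(√226):Q] = 2 · 2 = 4.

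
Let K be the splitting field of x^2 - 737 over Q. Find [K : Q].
[K : Q] = 2

f(x) = x^2 - 737 factors as (x - √737)(x + √737). The splitting field is K = Q(√737). Since 737 is squarefree and > 1, it is not a perfect square, so x^2 - 737 is irreducible over Q and [Q(√737) : Q] = 2. Hence [K : Q] = 2.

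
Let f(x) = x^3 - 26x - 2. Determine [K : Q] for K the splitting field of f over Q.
[K : Q] = 6

By the rational root test, any rational root of the monic integer polynomial f(x) = x^3 - 26x - 2 must be an integer dividing the constant term -2, i.e. one of ±{1, 2}. Evaluating: f(1) = -27, f(-1) = 23, f(2) = -46, f(-2) = 42; none is 0, so f has no rational root and is therefore irreducible over Q (a cubic with no linear factor over a field is irreducible). For an irreducible cubic, the Galois group is A_3 or S_3 according as the discriminant disc(f) = -4a^3 - 27b^2 = -4·(-26)^3 - 27·(-2)^2 = 70196 is or is not a square in Q. Here disc(f) = 70196 is not a perfect square in Q, so the Galois group of f over Q is not contained in A_3 and must be all of S_3. The splitting field has degree |S_3| = 6 over Q, so [K : Q] = 6.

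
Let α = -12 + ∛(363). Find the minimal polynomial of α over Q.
m_α(x) = x^3 + 36x^2 + 432x + 1365

Set β = α + 12 = ∛(363), so β^3 = 363. Then (α + 12)^3 - 363 = 0, i.e. α is a root of g(x) = (x + 12)^3 - 363 = x^3 + 36x^2 + 432x + 1365. Since g(x) = h(x + 12) where h(x) = x^3 - 363, and h is irreducible over Q (because 363 is not a perfect cube, so h has no rational root, and a monic cubic with no rational root is irreducible), g is also irreducible (irreducibility is preserved under the substitution x → x + 12). Hence m_α(x) = x^3 + 36x^2 + 432x + 1365.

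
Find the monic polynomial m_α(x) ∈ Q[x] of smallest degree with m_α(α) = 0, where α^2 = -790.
m_α(x) = x^2 + 790

α satisfies α^2 + 790 = 0, so x^2 + 790 annihilates α. Since d = -790 is squarefree and ≠ 1, it is not a perfect square in Q, so x^2 + 790 has no rational root and is therefore irreducible over Q (a degree-2 polynomial over a field is irreducible iff it has no root). Hence m_α(x) = x^2 + 790.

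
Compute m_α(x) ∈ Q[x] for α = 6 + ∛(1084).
m_α(x) = x^3 - 18x^2 + 108x - 1300

Set β = α - 6 = ∛(1084), so β^3 = 1084. Then (α - 6)^3 - 1084 = 0, i.e. α is a root of g(x) = (x - 6)^3 - 1084 = x^3 - 18x^2 + 108x - 1300. Since g(x) = h(x - 6) where h(x) = x^3 - 1084, and h is irreducible over Q (because 1084 is not a perfect cube, so h has no rational root, and a monic cubic with no rational root is irreducible), g is also irreducible (irreducibility is preserved under the substitution x → x - 6). Hence m_α(x) = x^3 - 18x^2 + 108x - 1300.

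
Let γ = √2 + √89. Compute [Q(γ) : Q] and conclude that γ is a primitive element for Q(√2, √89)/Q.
[Q(γ) : Q] = 4 (equivalently, Q(γ) = Q(√2, √89))

Obviously Q(γ) ⊆ Q(√2, √89), and [Q(√2, √89):Q] = 4 (since 2, 89 are distinct squarefree integers > 1 with 178 not a perfect square). To show equality we compute the minimal polynomial of γ. From γ = √2 + √89: γ^2 = 2 + 2√(178) + 89 = 91 + 2√(178), so γ^2 - 91 = 2√(178); squaring, (γ^2 - 91)^2 = 4·178, i.e. γ^4 - 182γ^2 + 8281 - 712 = 0, i.e. γ^4 - 182γ^2 + 7569 = 0. So γ is a root of x^4 - 182x^2 + 7569. This polynomial is irreducible over Q: it has no rational root (each ±√2 ± √89 is irrational), and any factorization into two quadratics over Q would force √(178) ∈ Q (pairing opposite roots) or √2, √89 ∈ Q (other pairings), all impossible. Hence [Q(γ):Q] = 4 = [Q(√2, √89):Q], so Q(γ) = Q(√2, √89).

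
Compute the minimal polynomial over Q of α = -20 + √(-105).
m_α(x) = x^2 + 40x + 505

From α + 20 = √(-105), squaring gives (α + 20)^2 = -105, i.e. α^2 + 40α + 400 = -105, so α^2 + 40α + 505 = 0. The discriminant of x^2 + 40x + 505 is (40)^2 - 4·(505) = 1600 - 2020 = -420, and 4·(-105) is not a perfect square in Q since -105 is squarefree and ≠ 1. Hence x^2 + 40x + 505 is irreducible over Q and is the minimal polynomial of α.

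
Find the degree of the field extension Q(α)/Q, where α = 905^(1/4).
[Q(α):Q] = 4

α is a root of x^4 - 905. By Eisenstein's criterion at the prime p = 5 (which divides the constant term 905 but p^2 = 25 does not, since 905 is squarefree), x^4 - 905 is irreducible over Q. Hence [Q(α):Q] = 4.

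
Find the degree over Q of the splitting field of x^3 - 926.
[K : Q] = 6

The roots of x^3 - 926 are ∛926, ω∛926, ω^2∛926 where ω = e^(2πi/3) is a primitive cube root of unity, so K = Q(∛926, ω). Now [Q(∛926):Q] = 3 (since 926 is not a perfect cube, x^3 - 926 is irreducible) and [Q(ω):Q] = 2. Both 2 and 3 divide [K:Q], and [K:Q] ≤ 3·2 = 6, so [K:Q] = 6. (Equivalently: Q(∛926) ⊂ R but ω ∉ R, so [K : Q(∛926)] = 2.)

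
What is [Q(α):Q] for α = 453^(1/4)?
[Q(α):Q] = 4

α is a root of x^4 - 453. By Eisenstein's criterion at the prime p = 3 (which divides the constant term 453 but p^2 = 9 does not, since 453 is squarefree), x^4 - 453 is irreducible over Q. Hence [Q(α):Q] = 4.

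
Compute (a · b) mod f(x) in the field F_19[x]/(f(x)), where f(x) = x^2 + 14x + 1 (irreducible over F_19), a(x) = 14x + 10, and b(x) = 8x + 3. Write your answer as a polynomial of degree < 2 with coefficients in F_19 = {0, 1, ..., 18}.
a · b ≡ 17x + 13 (mod f(x))

Multiply in F_19[x]: a(x)·b(x) = (14x + 10)·(8x + 3) = 17x^2 + 8x + 11. This has degree ≥ 2, so divide by f(x) over F_19: 17x^2 + 8x + 11 = (17)·(x^2 + 14x + 1) + (17x + 13). Hence a·b ≡ 17x + 13 (mod f). (F_19[x]/(f) is a field with 19^2 = 361 elements since f is irreducible of degree 2.)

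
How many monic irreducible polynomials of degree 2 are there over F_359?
There are 64261 monic irreducible polynomials of degree 2 over F_359

Each element of F_{359^2} that lies in no proper subfield is a root of exactly one monic irreducible of degree 2 over F_359, and each such polynomial has 2 distinct roots in F_{359^2}. By Möbius inversion the count is N_359(2) = (1/2) Σ_{d|2} μ(2/d) · 359^d = (1/2)(μ(2)·359^1 + μ(1)·359^2) = 128522/2 = 64261.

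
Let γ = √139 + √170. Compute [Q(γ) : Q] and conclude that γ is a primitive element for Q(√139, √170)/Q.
[Q(γ) : Q] = 4 (equivalently, Q(γ) = Q(√139, √170))

Obviously Q(γ) ⊆ Q(√139, √170), and [Q(√139, √170):Q] = 4 (since 139, 170 are distinct squarefree integers > 1 with 23630 not a perfect square). To show equality we compute the minimal polynomial of γ. From γ = √139 + √170: γ^2 = 139 + 2√(23630) + 170 = 309 + 2√(23630), so γ^2 - 309 = 2√(23630); squaring, (γ^2 - 309)^2 = 4·23630, i.e. γ^4 - 618γ^2 + 95481 - 94520 = 0, i.e. γ^4 - 618γ^2 + 961 = 0. So γ is a root of x^4 - 618x^2 + 961. This polynomial is irreducible over Q: it has no rational root (each ±√139 ± √170 is irrational), and any factorization into two quadratics over Q would force √(23630) ∈ Q (pairing opposite roots) or √139, √170 ∈ Q (other pairings), all impossible. Hence [Q(γ):Q] = 4 = [Q(√139, √170):Q], so Q(γ) = Q(√139, √170).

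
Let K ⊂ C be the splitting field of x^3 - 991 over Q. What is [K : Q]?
[K : Q] = 6

The roots of x^3 - 991 are ∛991, ω∛991, ω^2∛991 where ω = e^(2πi/3) is a primitive cube root of unity, so K = Q(∛991, ω). Now [Q(∛991):Q] = 3 (since 991 is not a perfect cube, x^3 - 991 is irreducible) and [Q(ω):Q] = 2. Both 2 and 3 divide [K:Q], and [K:Q] ≤ 3·2 = 6, so [K:Q] = 6. (Equivalently: Q(∛991) ⊂ R but ω ∉ R, so [K : Q(∛991)] = 2.)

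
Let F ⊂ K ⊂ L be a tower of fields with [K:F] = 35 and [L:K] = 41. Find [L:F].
[L:F] = 1435

The tower law says that for any tower of field extensions F ⊂ K ⊂ L with finite degrees, [L:F] = [L:K] · [K:F]. Here this gives [L:F] = 41 · 35 = 1435.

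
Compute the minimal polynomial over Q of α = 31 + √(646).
m_α(x) = x^2 - 62x + 315

From α - 31 = √(646), squaring gives (α - 31)^2 = 646, i.e. α^2 - 62α + 961 = 646, so α^2 - 62α + 315 = 0. The discriminant of x^2 - 62x + 315 is (-62)^2 - 4·(315) = 3844 - 1260 = 2584, and 4·(646) is not a perfect square in Q since 646 is squarefree and ≠ 1. Hence x^2 - 62x + 315 is irreducible over Q and is the minimal polynomial of α.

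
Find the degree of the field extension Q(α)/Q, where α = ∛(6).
[Q(α):Q] = 3

The minimal polynomial of α is x^3 - 6, irreducible over Q since 6 is not a perfect cube (so x^3 - 6 has no rational root). Hence [Q(α):Q] = deg(m_α) = 3.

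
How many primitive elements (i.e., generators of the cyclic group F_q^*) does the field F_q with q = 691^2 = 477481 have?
There are φ(477480) = 121088 primitive elements

F_q^* is cyclic of order q - 1 = 477480. A cyclic group of order m has exactly φ(m) generators. Here m = 477480 = 2^3 · 3 · 5 · 23 · 173, so the number of primitive elements is φ(477480) = 121088.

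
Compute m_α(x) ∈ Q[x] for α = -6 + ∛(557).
m_α(x) = x^3 + 18x^2 + 108x - 341

Set β = α + 6 = ∛(557), so β^3 = 557. Then (α + 6)^3 - 557 = 0, i.e. α is a root of g(x) = (x + 6)^3 - 557 = x^3 + 18x^2 + 108x - 341. Since g(x) = h(x + 6) where h(x) = x^3 - 557, and h is irreducible over Q (because 557 is not a perfect cube, so h has no rational root, and a monic cubic with no rational root is irreducible), g is also irreducible (irreducibility is preserved under the substitution x → x + 6). Hence m_α(x) = x^3 + 18x^2 + 108x - 341.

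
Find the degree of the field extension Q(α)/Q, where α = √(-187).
[Q(α):Q] = 2

[Q(α):Q] equals the degree of the minimal polynomial of α. Here α^2 = -187 and x^2 + 187 is irreducible (d = -187 is squarefree, ≠ 1, hence not a square), so deg(m_α) = 2. Thus [Q(α):Q] = 2.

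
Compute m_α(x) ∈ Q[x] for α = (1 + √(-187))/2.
m_α(x) = x^2 - x + 47

From 2α - 1 = √(-187), squaring gives (2α - 1)^2 = -187, i.e. 4α^2 - 4α + 1 = -187, so α^2 - α + (1 + 187)/4 = 0. Since -187 ≡ 1 (mod 4), (1 + 187)/4 = 47 ∈ Z. The polynomial x^2 - x + 47 has discriminant 1 - 4·(47) = -187, which is not a perfect square in Q (d = -187 is squarefree and ≠ 1), so x^2 - x + 47 is irreducible over Q. It is the minimal polynomial of α.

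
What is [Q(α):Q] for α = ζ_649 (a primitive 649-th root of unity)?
[Q(α):Q] = 580

The minimal polynomial of ζ_649 over Q is the 649-th cyclotomic polynomial Φ_649(x), which is irreducible over Q and has degree φ(649) = 580. Hence [Q(α):Q] = φ(649) = 580.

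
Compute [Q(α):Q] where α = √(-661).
[Q(α):Q] = 2

[Q(α):Q] equals the degree of the minimal polynomial of α. Here α^2 = -661 and x^2 + 661 is irreducible (d = -661 is squarefree, ≠ 1, hence not a square), so deg(m_α) = 2. Thus [Q(α):Q] = 2.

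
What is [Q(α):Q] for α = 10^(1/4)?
[Q(α):Q] = 4

α is a root of x^4 - 10. By Eisenstein's criterion at the prime p = 2 (which divides the constant term 10 but p^2 = 4 does not, since 10 is squarefree), x^4 - 10 is irreducible over Q. Hence [Q(α):Q] = 4.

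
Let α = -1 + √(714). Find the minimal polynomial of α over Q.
m_α(x) = x^2 + 2x - 713

From α + 1 = √(714), squaring gives (α + 1)^2 = 714, i.e. α^2 + 2α + 1 = 714, so α^2 + 2α - 713 = 0. The discriminant of x^2 + 2x - 713 is (2)^2 - 4·(-713) = 4 + 2852 = 2856, and 4·(714) is not a perfect square in Q since 714 is squarefree and ≠ 1. Hence x^2 + 2x - 713 is irreducible over Q and is the minimal polynomial of α.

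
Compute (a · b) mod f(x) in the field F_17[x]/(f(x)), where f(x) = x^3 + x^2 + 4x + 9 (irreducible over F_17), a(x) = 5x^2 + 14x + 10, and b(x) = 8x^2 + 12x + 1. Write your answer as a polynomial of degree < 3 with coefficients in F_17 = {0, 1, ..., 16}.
a · b ≡ 12x^2 + 11x + 12 (mod f(x))

Multiply in F_17[x]: a(x)·b(x) = (5x^2 + 14x + 10)·(8x^2 + 12x + 1) = 6x^4 + 2x^3 + 15x^2 + 15x + 10. This has degree ≥ 3, so divide by f(x) over F_17: 6x^4 + 2x^3 + 15x^2 + 15x + 10 = (6x + 13)·(x^3 + x^2 + 4x + 9) + (12x^2 + 11x + 12). Hence a·b ≡ 12x^2 + 11x + 12 (mod f). (F_17[x]/(f) is a field with 17^3 = 4913 elements since f is irreducible of degree 3.)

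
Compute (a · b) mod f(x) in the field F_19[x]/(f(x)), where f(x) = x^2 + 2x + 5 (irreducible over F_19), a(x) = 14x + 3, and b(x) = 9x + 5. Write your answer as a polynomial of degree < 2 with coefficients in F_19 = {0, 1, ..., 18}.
a · b ≡ 16x + 12 (mod f(x))

Multiply in F_19[x]: a(x)·b(x) = (14x + 3)·(9x + 5) = 12x^2 + 2x + 15. This has degree ≥ 2, so divide by f(x) over F_19: 12x^2 + 2x + 15 = (12)·(x^2 + 2x + 5) + (16x + 12). Hence a·b ≡ 16x + 12 (mod f). (F_19[x]/(f) is a field with 19^2 = 361 elements since f is irreducible of degree 2.)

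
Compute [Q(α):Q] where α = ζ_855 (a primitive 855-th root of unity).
[Q(α):Q] = 432

The minimal polynomial of ζ_855 over Q is the 855-th cyclotomic polynomial Φ_855(x), which is irreducible over Q and has degree φ(855) = 432. Hence [Q(α):Q] = φ(855) = 432.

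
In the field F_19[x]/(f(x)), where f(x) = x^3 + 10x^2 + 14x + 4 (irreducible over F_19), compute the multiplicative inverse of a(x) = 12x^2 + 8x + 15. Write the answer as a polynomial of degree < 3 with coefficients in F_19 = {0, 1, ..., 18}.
a(x)^(-1) ≡ 4x^2 + 5x + 3 (mod f(x))

Since f is irreducible over F_19, F_19[x]/(f) is a field and a(x) ≠ 0 has an inverse. Apply the extended Euclidean algorithm to f(x) and a(x) in F_19[x]: f(x) = (8x + 5)·a(x) + (6x + 5);  a(x) = (2x + 6)·(6x + 5) + (4). The last nonzero remainder is the constant 4 = gcd(f, a) in F_19. Back-substituting through the division chain expresses 4 = s(x)·a(x) + t(x)·f(x) with s(x) ≡ 16x^2 + x + 12 (mod f), so (16x^2 + x + 12)·a(x) ≡ 4 (mod f). Multiplying by 4^(-1) ≡ 5 in F_19 gives a(x)^(-1) ≡ 5·(16x^2 + x + 12) ≡ 4x^2 + 5x + 3 (mod f). Check: (12x^2 + 8x + 15)·(4x^2 + 5x + 3) = 10x^4 + 16x^3 + 3x^2 + 4x + 7 ≡ 1 (mod x^3 + 10x^2 + 14x + 4).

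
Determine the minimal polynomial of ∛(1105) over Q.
m_α(x) = x^3 - 1105

α satisfies α^3 = 1105, so x^3 - 1105 annihilates α. By the rational root test, a rational root p/q (in lowest terms) of x^3 - 1105 would satisfy p^3 = 1105 q^3, forcing q = 1 and p^3 = 1105; but 1105 is not a perfect cube, contradiction. A monic cubic over Q with no rational root is irreducible (any nontrivial factorization would include a linear factor). Hence x^3 - 1105 is the minimal polynomial of α, and in particular [Q(α):Q] = 3.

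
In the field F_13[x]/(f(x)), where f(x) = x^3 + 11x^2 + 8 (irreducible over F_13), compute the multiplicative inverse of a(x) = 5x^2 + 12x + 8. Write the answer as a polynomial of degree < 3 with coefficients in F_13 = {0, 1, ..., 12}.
a(x)^(-1) ≡ 4x^2 + 2x + 12 (mod f(x))

Since f is irreducible over F_13, F_13[x]/(f) is a field and a(x) ≠ 0 has an inverse. Apply the extended Euclidean algorithm to f(x) and a(x) in F_13[x]: f(x) = (8x + 9)·a(x) + (10x + 1);  a(x) = (7x + 7)·(10x + 1) + (1). The last nonzero remainder is the constant 1 = gcd(f, a) in F_13. Back-substituting through the division chain expresses 1 = s(x)·a(x) + t(x)·f(x) with s(x) ≡ 4x^2 + 2x + 12 (mod f), so a(x)^(-1) ≡ s(x) = 4x^2 + 2x + 12 (mod f). Check: (5x^2 + 12x + 8)·(4x^2 + 2x + 12) = 7x^4 + 6x^3 + 12x^2 + 4x + 5 ≡ 1 (mod x^3 + 11x^2 + 8).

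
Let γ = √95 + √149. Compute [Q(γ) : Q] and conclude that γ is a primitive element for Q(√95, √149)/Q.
[Q(γ) : Q] = 4 (equivalently, Q(γ) = Q(√95, √149))

Obviously Q(γ) ⊆ Q(√95, √149), and [Q(√95, √149):Q] = 4 (since 95, 149 are distinct squarefree integers > 1 with 14155 not a perfect square). To show equality we compute the minimal polynomial of γ. From γ = √95 + √149: γ^2 = 95 + 2√(14155) + 149 = 244 + 2√(14155), so γ^2 - 244 = 2√(14155); squaring, (γ^2 - 244)^2 = 4·14155, i.e. γ^4 - 488γ^2 + 59536 - 56620 = 0, i.e. γ^4 - 488γ^2 + 2916 = 0. So γ is a root of x^4 - 488x^2 + 2916. This polynomial is irreducible over Q: it has no rational root (each ±√95 ± √149 is irrational), and any factorization into two quadratics over Q would force √(14155) ∈ Q (pairing opposite roots) or √95, √149 ∈ Q (other pairings), all impossible. Hence [Q(γ):Q] = 4 = [Q(√95, √149):Q], so Q(γ) = Q(√95, √149).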